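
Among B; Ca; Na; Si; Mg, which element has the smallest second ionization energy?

Ca

After 1 electron has been removed, what remains? B⁺ still has 2 valence electrons; Ca⁺ still has 1 valence electron; Na⁺ is the bare [Ne] core; Si⁺ still has 3 valence electrons; Mg⁺ still has 1 valence electron.
Core electrons are held far more tightly than valence electrons, so Na tops the IE_2 order.
Valence configurations: B⁺ [He]2s², Ca⁺ [Ar]4s¹, Si⁺ [Ne]3s²3p¹, Mg⁺ [Ne]3s¹.
Approximate IE_2 values (kJ/mol): B 2427, Ca 1145, Na 4562, Si 1577, Mg 1451.
Hence IE_2: Ca < Mg < Si < B < Na.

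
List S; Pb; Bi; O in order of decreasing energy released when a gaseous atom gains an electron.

S > O > Bi > Pb

O is in period 2, group 16; S is in period 3, group 16; Pb is in period 6, group 14; Bi is in period 6, group 15.
Electron affinity generally becomes more exothermic across a period toward the halogens and less exothermic down a group.
These span different periods and groups, so the two trends combine.
Bi > Pb: both are in period 6; the period trend gives Bi the larger value.
O > Bi: relative to Bi, both the across-period and down-group shifts push O's electron affinity up.
S > O: this pair runs against the simple trend — see the exception note.
Note the exception: S has a higher electron affinity than O, contrary to the simple trend — the compact 2p subshell of O repels the added electron more than S's larger 3p does.
Approximate values (kJ/mol): O 141, S 200, Pb 35, Bi 91.
So from highest to lowest: S > O > Bi > Pb.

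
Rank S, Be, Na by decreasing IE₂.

IE_2 is the cost of taking one more electron from the +1 cation: S⁺ still has 5 valence electrons; Be⁺ still has 1 valence electron; Na⁺ is the bare [Ne] core.
Pulling an electron out of a noble-gas core costs far more than removing a remaining valence electron, so Na sits at the high end of IE_2.
Valence configurations: S⁺ [Ne]3s²3p³, Be⁺ [He]2s¹.
The numbers (kJ/mol): S 2252, Be 1757, Na 4562.
Overall IE_2 order: Be < S < Na.

Na > S > Be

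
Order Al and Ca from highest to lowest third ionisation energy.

Ca > Al

Consider each +2 ion: Al²⁺ still has 1 valence electron; Ca²⁺ is the bare [Ar] core.
Breaking into a closed-shell core is much more expensive than removing a leftover valence electron — Ca has the largest IE_3 here.
The numbers (kJ/mol): Al 2745, Ca 4912.
Overall IE_3 order: Al < Ca.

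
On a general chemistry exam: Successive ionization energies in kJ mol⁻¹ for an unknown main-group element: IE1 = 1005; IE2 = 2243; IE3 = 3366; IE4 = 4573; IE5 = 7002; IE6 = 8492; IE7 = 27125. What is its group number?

Look for the largest jump between consecutive ionization energies: IE7/IE6 ≈ 3.2, far larger than any earlier ratio.
That jump marks the point where a core electron is being removed. So the atom has 6 valence electrons.
A main-group element with 6 valence electrons is in group 16.

Group 16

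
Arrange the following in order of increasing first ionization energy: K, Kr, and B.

K < B < Kr

B is in period 2, group 13; K is in period 4, group 1; Kr is in period 4, group 18.
IE₁ increases left→right with effective nuclear charge and decreases top→bottom as the valence shell moves farther out.
These span different periods and groups, so the two trends combine.
B > K: relative to K, both the across-period and down-group shifts push B's first ionization energy up.
Kr > B: period and group pull opposite ways; the across-period shift dominates (1351 vs 801 kJ/mol).
Approximate values (kJ/mol): B 801, K 419, Kr 1351.
So from lowest to highest: K < B < Kr.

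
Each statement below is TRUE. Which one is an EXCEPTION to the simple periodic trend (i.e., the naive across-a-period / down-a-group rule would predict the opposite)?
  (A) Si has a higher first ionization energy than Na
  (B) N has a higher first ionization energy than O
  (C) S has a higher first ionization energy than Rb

(B)

The general trend: first ionization energy increases across a period and decreases down a group.
(A) Si (period 3, group 14) vs Na (period 3, group 1): the stated order agrees with the simple trend.
(B) N (period 2, group 15) vs O (period 2, group 16): the stated order contradicts the simple trend.
(C) S (period 3, group 16) vs Rb (period 5, group 1): the stated order agrees with the simple trend.
The exception is (B): pairing an electron in O's 2p⁴ costs repulsion energy, so O ionizes more easily than half-filled N (2p³).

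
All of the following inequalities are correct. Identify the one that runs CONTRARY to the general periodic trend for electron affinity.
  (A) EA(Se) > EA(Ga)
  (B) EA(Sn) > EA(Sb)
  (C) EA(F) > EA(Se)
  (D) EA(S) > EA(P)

The general trend: electron affinity increases across a period and decreases down a group.
(A) Se (period 4, group 16) vs Ga (period 4, group 13): the stated order agrees with the simple trend.
(B) Sn (period 5, group 14) vs Sb (period 5, group 15): the stated order contradicts the simple trend.
(C) F (period 2, group 17) vs Se (period 4, group 16): the stated order agrees with the simple trend.
(D) S (period 3, group 16) vs P (period 3, group 15): the stated order agrees with the simple trend.
The exception is (B): adding an electron to Sb's half-filled 5p³ is unfavourable, so Sn has the more exothermic EA.

(B)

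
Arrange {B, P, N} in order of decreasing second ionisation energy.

N > B > P

After 1 electron has been removed, what remains? B⁺ still has 2 valence electrons; P⁺ still has 4 valence electrons; N⁺ still has 4 valence electrons.
All are still removing valence electrons, so compare the +1 ions as you would atoms: IE_2 generally rises across a period (higher Z_eff) and falls down a group (larger shell), subject to the usual subshell exceptions.
Valence configurations: B⁺ [He]2s², P⁺ [Ne]3s²3p², N⁺ [He]2s²2p².
Approximate IE_2 values (kJ/mol): B 2427, P 1907, N 2856.
Overall IE_2 order: P < B < N.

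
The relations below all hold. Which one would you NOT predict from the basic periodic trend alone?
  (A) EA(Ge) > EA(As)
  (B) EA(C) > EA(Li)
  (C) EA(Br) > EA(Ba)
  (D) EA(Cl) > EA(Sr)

The general trend: electron affinity increases across a period and decreases down a group.
(A) Ge (period 4, group 14) vs As (period 4, group 15): the stated order contradicts the simple trend.
(B) C (period 2, group 14) vs Li (period 2, group 1): the stated order agrees with the simple trend.
(C) Br (period 4, group 17) vs Ba (period 6, group 2): the stated order agrees with the simple trend.
(D) Cl (period 3, group 17) vs Sr (period 5, group 2): the stated order agrees with the simple trend.
The exception is (A): adding an electron to As's half-filled 4p³ is unfavourable, so Ge (4p²) has the more exothermic EA.

(A)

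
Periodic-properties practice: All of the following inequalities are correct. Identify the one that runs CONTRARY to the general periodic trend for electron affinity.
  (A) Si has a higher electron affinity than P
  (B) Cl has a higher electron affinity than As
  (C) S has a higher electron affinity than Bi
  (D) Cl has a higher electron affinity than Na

The general trend: electron affinity increases across a period and decreases down a group.
(A) Si (period 3, group 14) vs P (period 3, group 15): the stated order contradicts the simple trend.
(B) Cl (period 3, group 17) vs As (period 4, group 15): the stated order agrees with the simple trend.
(C) S (period 3, group 16) vs Bi (period 6, group 15): the stated order agrees with the simple trend.
(D) Cl (period 3, group 17) vs Na (period 3, group 1): the stated order agrees with the simple trend.
The exception is (A): adding an electron to P's half-filled 3p³ is unfavourable, so Si (3p²) has the more exothermic EA.

(A)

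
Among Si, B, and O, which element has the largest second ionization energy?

After 1 electron has been removed, what remains? Si⁺ still has 3 valence electrons; B⁺ still has 2 valence electrons; O⁺ still has 5 valence electrons.
All are still removing valence electrons, so compare the +1 ions as you would atoms: IE_2 generally rises across a period (higher Z_eff) and falls down a group (larger shell), subject to the usual subshell exceptions.
Valence configurations: Si⁺ [Ne]3s²3p¹, B⁺ [He]2s², O⁺ [He]2s²2p³.
The numbers (kJ/mol): Si 1577, B 2427, O 3388.
Putting it together, IE_2: Si < B < O.

O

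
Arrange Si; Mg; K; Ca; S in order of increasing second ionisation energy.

Ca < Mg < Si < S < K

IE_2 is the cost of taking one more electron from the +1 cation: Si⁺ still has 3 valence electrons; Mg⁺ still has 1 valence electron; K⁺ is the bare [Ar] core; Ca⁺ still has 1 valence electron; S⁺ still has 5 valence electrons.
Pulling an electron out of a noble-gas core costs far more than removing a remaining valence electron, so K sits at the high end of IE_2.
Valence configurations: Si⁺ [Ne]3s²3p¹, Mg⁺ [Ne]3s¹, Ca⁺ [Ar]4s¹, S⁺ [Ne]3s²3p³.
The numbers (kJ/mol): Si 1577, Mg 1451, K 3052, Ca 1145, S 2252.
Hence IE_2: Ca < Mg < Si < S < K.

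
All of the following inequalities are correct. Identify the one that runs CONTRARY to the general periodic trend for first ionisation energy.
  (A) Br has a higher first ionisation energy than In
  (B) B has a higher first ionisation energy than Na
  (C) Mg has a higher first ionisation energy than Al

The general trend: first ionisation energy increases across a period and decreases down a group.
(A) Br (period 4, group 17) vs In (period 5, group 13): the stated order agrees with the simple trend.
(B) B (period 2, group 13) vs Na (period 3, group 1): the stated order agrees with the simple trend.
(C) Mg (period 3, group 2) vs Al (period 3, group 13): the stated order contradicts the simple trend.
The exception is (C): Al's single 3p electron is easier to remove than one from Mg's filled 3s².

(C)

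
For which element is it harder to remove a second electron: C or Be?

Consider each +1 ion: C⁺ still has 3 valence electrons; Be⁺ still has 1 valence electron.
All are still removing valence electrons, so compare the +1 ions as you would atoms: IE_2 generally rises across a period (higher Z_eff) and falls down a group (larger shell), subject to the usual subshell exceptions.
Valence configurations: C⁺ [He]2s²2p¹, Be⁺ [He]2s¹.
Approximate IE_2 values (kJ/mol): C 2353, Be 1757.
Hence IE_2: Be < C.

C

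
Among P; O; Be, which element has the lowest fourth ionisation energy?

IE_4 is the cost of taking one more electron from the +3 cation: P³⁺ still has 2 valence electrons; O³⁺ still has 3 valence electrons; Be³⁺ is already 1 electron into the core.
Pulling an electron out of a noble-gas core costs far more than removing a remaining valence electron, so Be sits at the high end of IE_4.
Valence configurations: P³⁺ [Ne]3s², O³⁺ [He]2s²2p¹.
Approximate IE_4 values (kJ/mol): P 4964, O 7469, Be 21007.
So the fourth ionization energies run P < O < Be.

P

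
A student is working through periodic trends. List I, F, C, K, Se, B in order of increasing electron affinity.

B, K, C, Se, I, F

Atoms with high Z_eff and room in the valence shell (especially the halogens) have the most exothermic electron affinities.
Neither a single period nor a single group — weigh both effects.
K > B: this pair runs against the simple trend — see the exception note.
C > K: both effects reinforce here, so C is clearly the higher of the two.
Se > C: period and group pull opposite ways; the across-period shift dominates (195 vs 122 kJ/mol).
I > Se: period and group pull opposite ways; the across-period shift dominates (295 vs 195 kJ/mol).
F > I: they share group 17; the group trend gives F the larger value.
Note the exception: K has a higher electron affinity than B, contrary to the simple trend — B's ns²np¹ configuration gives only a small electron affinity — the sparsely filled np subshell binds an added electron weakly.
Approximate values (kJ/mol): B 27, C 122, F 328, K 48, Se 195, I 295.
So from lowest to highest: B < K < C < Se < I < F.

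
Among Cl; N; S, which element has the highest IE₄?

N

IE_4 is the cost of taking one more electron from the +3 cation: Cl³⁺ still has 4 valence electrons; N³⁺ still has 2 valence electrons; S³⁺ still has 3 valence electrons.
All are still removing valence electrons, so compare the +3 ions as you would atoms: IE_4 generally rises across a period (higher Z_eff) and falls down a group (larger shell), subject to the usual subshell exceptions.
Valence configurations: Cl³⁺ [Ne]3s²3p², N³⁺ [He]2s², S³⁺ [Ne]3s²3p¹.
The numbers (kJ/mol): Cl 5159, N 7475, S 4556.
Hence IE_4: S < Cl < N.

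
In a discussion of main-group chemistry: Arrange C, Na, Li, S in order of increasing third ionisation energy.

Consider each +2 ion: C²⁺ still has 2 valence electrons; Na²⁺ is already 1 electron into the core; Li²⁺ is already 1 electron into the core; S²⁺ still has 4 valence electrons.
Core electrons are held far more tightly than valence electrons, so Na and Li top the IE_3 order.
Valence configurations: C²⁺ [He]2s², S²⁺ [Ne]3s²3p².
The numbers (kJ/mol): C 4620, Na 6910, Li 11815, S 3357.
So the third ionization energies run S < C < Na < Li.

S, C, Na, Li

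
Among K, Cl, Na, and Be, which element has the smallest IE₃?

Cl

Consider each +2 ion: K²⁺ is already 1 electron into the core; Cl²⁺ still has 5 valence electrons; Na²⁺ is already 1 electron into the core; Be²⁺ is the bare [He] core.
Breaking into a closed-shell core is much more expensive than removing a leftover valence electron — K, Na and Be have the largest IE_3 here.
Tabulated IE_3 (kJ/mol): K 4420, Cl 3822, Na 6910, Be 14849.
Overall IE_3 order: Cl < K < Na < Be.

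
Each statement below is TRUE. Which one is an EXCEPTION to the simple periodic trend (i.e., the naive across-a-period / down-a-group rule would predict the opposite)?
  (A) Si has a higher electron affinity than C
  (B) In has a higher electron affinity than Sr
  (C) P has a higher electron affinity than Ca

The general trend: electron affinity increases across a period and decreases down a group.
(A) Si (period 3, group 14) vs C (period 2, group 14): the stated order contradicts the simple trend.
(B) In (period 5, group 13) vs Sr (period 5, group 2): the stated order agrees with the simple trend.
(C) P (period 3, group 15) vs Ca (period 4, group 2): the stated order agrees with the simple trend.
The exception is (A): Si's larger, more diffuse 3p orbitals accept an added electron slightly more readily than C's compact 2p.

(A)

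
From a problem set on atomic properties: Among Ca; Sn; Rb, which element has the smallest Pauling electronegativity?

Atoms toward the upper right of the periodic table pull bonding electrons most strongly.
Here both period and group differ, so the two effects have to be weighed against each other.
Ca > Rb: relative to Rb, both the across-period and down-group shifts push Ca's electronegativity up.
Sn > Ca: the two effects oppose for this pair; the across-period effect wins (1.96 vs 1.00).
Approximate values (Pauling): Ca 1.00, Rb 0.82, Sn 1.96.
The smallest Pauling electronegativity among these belongs to Rb.

Rb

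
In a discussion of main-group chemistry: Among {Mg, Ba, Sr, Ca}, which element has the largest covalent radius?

Ba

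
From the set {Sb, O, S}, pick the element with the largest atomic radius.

O is in period 2, group 16; S is in period 3, group 16; Sb is in period 5, group 15.
Moving right in a period, electrons are added to the same shell under a stronger nuclear pull, so atoms get smaller; moving down, a new shell is opened and atoms get larger.
Neither a single period nor a single group — weigh both effects.
S > O: they share group 16; the group trend gives S the larger value.
Sb > S: both effects reinforce here, so Sb is clearly the larger of the two.
Approximate values (pm): O 63, S 103, Sb 140.
The largest atomic radius among these belongs to Sb.

Sb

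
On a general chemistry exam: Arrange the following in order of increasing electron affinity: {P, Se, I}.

P < Se < I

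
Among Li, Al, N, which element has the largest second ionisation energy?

Li

The second ionization energy removes an electron from the +1 ion. For each element: Li⁺ is the bare [He] core; Al⁺ still has 2 valence electrons; N⁺ still has 4 valence electrons.
Core electrons are held far more tightly than valence electrons, so Li tops the IE_2 order.
Valence configurations: Al⁺ [Ne]3s², N⁺ [He]2s²2p².
The numbers (kJ/mol): Li 7298, Al 1817, N 2856.
So the second ionization energies run Al < N < Li.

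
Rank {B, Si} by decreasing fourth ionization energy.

B > Si

IE_4 is the cost of taking one more electron from the +3 cation: B³⁺ is the bare [He] core; Si³⁺ still has 1 valence electron.
Pulling an electron out of a noble-gas core costs far more than removing a remaining valence electron, so B sits at the high end of IE_4.
The numbers (kJ/mol): B 25026, Si 4356.
Putting it together, IE_4: Si < B.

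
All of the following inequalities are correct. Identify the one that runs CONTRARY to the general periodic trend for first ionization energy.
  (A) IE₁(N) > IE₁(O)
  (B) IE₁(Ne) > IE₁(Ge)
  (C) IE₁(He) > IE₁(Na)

(A)

The general trend: first ionization energy increases across a period and decreases down a group.
(A) N (period 2, group 15) vs O (period 2, group 16): the stated order contradicts the simple trend.
(B) Ne (period 2, group 18) vs Ge (period 4, group 14): the stated order agrees with the simple trend.
(C) He (period 1, group 18) vs Na (period 3, group 1): the stated order agrees with the simple trend.
The exception is (A): pairing an electron in O's 2p⁴ costs repulsion energy, so O ionizes more easily than half-filled N (2p³).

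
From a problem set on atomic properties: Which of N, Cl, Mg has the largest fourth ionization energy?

Mg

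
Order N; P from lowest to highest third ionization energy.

IE_3 is the cost of taking one more electron from the +2 cation: N²⁺ still has 3 valence electrons; P²⁺ still has 3 valence electrons.
All are still removing valence electrons, so compare the +2 ions as you would atoms: IE_3 generally rises across a period (higher Z_eff) and falls down a group (larger shell), subject to the usual subshell exceptions.
Valence configurations: N²⁺ [He]2s²2p¹, P²⁺ [Ne]3s²3p¹.
The numbers (kJ/mol): N 4578, P 2914.
Hence IE_3: P < N.

P < N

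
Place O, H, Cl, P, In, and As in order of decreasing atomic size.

Radius decreases left→right (rising Z_eff, same n) and increases top→bottom (higher n).
Here both period and group differ, so the two effects have to be weighed against each other.
O > H: the two effects oppose for this pair; the down-group effect wins (63 vs 32 pm).
Cl > O: period and group pull opposite ways; the down-group shift dominates (99 vs 63 pm).
P > Cl: both are in period 3; the period trend gives P the larger value.
As > P: As sits below P in group 15, so the down-group effect alone puts As larger.
In > As: relative to As, both the across-period and down-group shifts push In's atomic radius up.
Approximate values (pm): H 32, O 63, P 111, Cl 99, As 121, In 142.
So from largest to smallest: In > As > P > Cl > O > H.

In, As, P, Cl, O, H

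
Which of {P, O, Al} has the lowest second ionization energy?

Al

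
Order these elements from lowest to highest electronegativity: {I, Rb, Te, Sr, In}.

Rb, Sr, In, Te, I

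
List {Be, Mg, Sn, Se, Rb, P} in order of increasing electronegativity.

Rb < Mg < Be < Sn < P < Se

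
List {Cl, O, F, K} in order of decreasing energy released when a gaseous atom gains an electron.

Cl > F > O > K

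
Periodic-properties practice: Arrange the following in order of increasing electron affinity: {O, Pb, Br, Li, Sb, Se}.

Electron affinity generally becomes more exothermic across a period toward the halogens and less exothermic down a group.
These span different periods and groups, so the two trends combine.
Li > Pb: period and group pull opposite ways; the down-group shift dominates (60 vs 35 kJ/mol).
Sb > Li: period and group pull opposite ways; the across-period shift dominates (103 vs 60 kJ/mol).
O > Sb: both effects reinforce here, so O is clearly the higher of the two.
Se > O: this pair runs against the simple trend — see the exception note.
Br > Se: Br lies to the right of Se in period 4, so the across-period effect alone puts Br higher.
Note the exception: Se has a higher electron affinity than O, contrary to the simple trend — O's compact 2p subshell gives strong electron–electron repulsion on the added electron.
Approximate values (kJ/mol): Li 60, O 141, Se 195, Br 325, Sb 103, Pb 35.
So from lowest to highest: Pb < Li < Sb < O < Se < Br.

Pb < Li < Sb < O < Se < Br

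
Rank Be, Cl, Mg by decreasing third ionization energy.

The third ionization energy removes an electron from the +2 ion. For each element: Be²⁺ is the bare [He] core; Cl²⁺ still has 5 valence electrons; Mg²⁺ is the bare [Ne] core.
Pulling an electron out of a noble-gas core costs far more than removing a remaining valence electron, so Mg and Be sit at the high end of IE_3.
The numbers (kJ/mol): Be 14849, Cl 3822, Mg 7733.
Putting it together, IE_3: Cl < Mg < Be.

Be, Mg, Cl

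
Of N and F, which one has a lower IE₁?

N is in period 2, group 15; F is in period 2, group 17.
IE₁ increases left→right with effective nuclear charge and decreases top→bottom as the valence shell moves farther out.
All lie in period 2, so first ionization energy increases left to right.
So N has the lower IE₁ (N < F).

N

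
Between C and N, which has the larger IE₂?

N

After 1 electron has been removed, what remains? C⁺ still has 3 valence electrons; N⁺ still has 4 valence electrons.
All are still removing valence electrons, so compare the +1 ions as you would atoms: IE_2 generally rises across a period (higher Z_eff) and falls down a group (larger shell), subject to the usual subshell exceptions.
Valence configurations: C⁺ [He]2s²2p¹, N⁺ [He]2s²2p².
The numbers (kJ/mol): C 2353, N 2856.
Putting it together, IE_2: C < N.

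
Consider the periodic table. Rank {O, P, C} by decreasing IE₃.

The third ionization energy removes an electron from the +2 ion. For each element: O²⁺ still has 4 valence electrons; P²⁺ still has 3 valence electrons; C²⁺ still has 2 valence electrons.
All are still removing valence electrons, so compare the +2 ions as you would atoms: IE_3 generally rises across a period (higher Z_eff) and falls down a group (larger shell), subject to the usual subshell exceptions.
Valence configurations: O²⁺ [He]2s²2p², P²⁺ [Ne]3s²3p¹, C²⁺ [He]2s².
The numbers (kJ/mol): O 5300, P 2914, C 4620.
So the third ionization energies run P < C < O.

O > C > P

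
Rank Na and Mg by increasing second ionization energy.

Mg, Na

IE_2 is the cost of taking one more electron from the +1 cation: Na⁺ is the bare [Ne] core; Mg⁺ still has 1 valence electron.
Core electrons are held far more tightly than valence electrons, so Na tops the IE_2 order.
Tabulated IE_2 (kJ/mol): Na 4562, Mg 1451.
Overall IE_2 order: Mg < Na.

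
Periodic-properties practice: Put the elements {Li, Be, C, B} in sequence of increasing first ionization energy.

Li < B < Be < C

IE₁ increases left→right with effective nuclear charge and decreases top→bottom as the valence shell moves farther out.
All lie in period 2; the across-period trend (first ionization energy increases left to right) applies, with the exception below.
Note the exception: Be has a higher first ionization energy than B, contrary to the simple trend — removing B's lone 2p electron is easier than breaking Be's filled 2s².
For reference (kJ/mol): Li 520, Be 900, B 801, C 1086.
So from lowest to highest: Li < B < Be < C.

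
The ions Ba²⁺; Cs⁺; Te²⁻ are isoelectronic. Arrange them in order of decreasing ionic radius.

Te²⁻ > Cs⁺ > Ba²⁺

All of these have 54 electrons, so size is governed by nuclear charge alone: the more protons, the stronger the pull on the same electron cloud, and the smaller the ion.
Nuclear charges: Ba²⁺ (Z=56), Cs⁺ (Z=55), Te²⁻ (Z=52).
Largest to smallest: Te²⁻ > Cs⁺ > Ba²⁺.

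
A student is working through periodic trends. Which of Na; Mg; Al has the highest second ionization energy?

After 1 electron has been removed, what remains? Na⁺ is the bare [Ne] core; Mg⁺ still has 1 valence electron; Al⁺ still has 2 valence electrons.
Core electrons are held far more tightly than valence electrons, so Na tops the IE_2 order.
Valence configurations: Mg⁺ [Ne]3s¹, Al⁺ [Ne]3s².
The numbers (kJ/mol): Na 4562, Mg 1451, Al 1817.
Hence IE_2: Mg < Al < Na.

Na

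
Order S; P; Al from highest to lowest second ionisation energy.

S, P, Al

Consider each +1 ion: S⁺ still has 5 valence electrons; P⁺ still has 4 valence electrons; Al⁺ still has 2 valence electrons.
All are still removing valence electrons, so compare the +1 ions as you would atoms: IE_2 generally rises across a period (higher Z_eff) and falls down a group (larger shell), subject to the usual subshell exceptions.
Valence configurations: S⁺ [Ne]3s²3p³, P⁺ [Ne]3s²3p², Al⁺ [Ne]3s².
Tabulated IE_2 (kJ/mol): S 2252, P 1907, Al 1817.
Overall IE_2 order: Al < P < S.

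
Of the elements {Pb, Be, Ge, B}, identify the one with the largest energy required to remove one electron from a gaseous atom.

Be is in period 2, group 2; B is in period 2, group 13; Ge is in period 4, group 14; Pb is in period 6, group 14.
Removing the outermost electron gets harder across a period and easier down a group.
Here both period and group differ, so the two effects have to be weighed against each other.
Ge > Pb: Ge sits above Pb in group 14, so the down-group effect alone puts Ge higher.
B > Ge: the two effects oppose for this pair; the down-group effect wins (801 vs 762 kJ/mol).
Be > B: this pair runs against the simple trend — see the exception note.
Note the exception: Be has a higher first ionization energy than B, contrary to the simple trend — removing B's lone 2p electron is easier than breaking Be's filled 2s².
For reference (kJ/mol): Be 900, B 801, Ge 762, Pb 716.
The largest energy required to remove one electron from a gaseous atom among these belongs to Be.

Be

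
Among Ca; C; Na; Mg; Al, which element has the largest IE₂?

Na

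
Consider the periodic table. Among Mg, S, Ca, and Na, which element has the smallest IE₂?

The second ionization energy removes an electron from the +1 ion. For each element: Mg⁺ still has 1 valence electron; S⁺ still has 5 valence electrons; Ca⁺ still has 1 valence electron; Na⁺ is the bare [Ne] core.
Breaking into a closed-shell core is much more expensive than removing a leftover valence electron — Na has the largest IE_2 here.
Valence configurations: Mg⁺ [Ne]3s¹, S⁺ [Ne]3s²3p³, Ca⁺ [Ar]4s¹.
Tabulated IE_2 (kJ/mol): Mg 1451, S 2252, Ca 1145, Na 4562.
Putting it together, IE_2: Ca < Mg < S < Na.

Ca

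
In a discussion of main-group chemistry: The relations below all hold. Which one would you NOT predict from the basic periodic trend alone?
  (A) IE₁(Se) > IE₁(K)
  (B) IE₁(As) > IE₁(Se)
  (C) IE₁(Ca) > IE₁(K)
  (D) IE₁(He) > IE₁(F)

(B)

The general trend: IE₁ increases across a period and decreases down a group.
(A) Se (period 4, group 16) vs K (period 4, group 1): the stated order agrees with the simple trend.
(B) As (period 4, group 15) vs Se (period 4, group 16): the stated order contradicts the simple trend.
(C) Ca (period 4, group 2) vs K (period 4, group 1): the stated order agrees with the simple trend.
(D) He (period 1, group 18) vs F (period 2, group 17): the stated order agrees with the simple trend.
The exception is (B): Se (4p⁴) ionizes more easily than half-filled As (4p³).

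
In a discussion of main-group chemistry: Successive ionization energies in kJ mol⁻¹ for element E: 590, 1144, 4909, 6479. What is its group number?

Look for the largest jump between consecutive ionization energies: IE3/IE2 ≈ 4.3, far larger than any earlier ratio.
That jump marks the point where a core electron is being removed. So the atom has 2 valence electrons.
A main-group element with 2 valence electrons is in group 2.

Group 2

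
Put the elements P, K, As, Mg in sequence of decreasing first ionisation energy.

Mg is in period 3, group 2; P is in period 3, group 15; K is in period 4, group 1; As is in period 4, group 15.
Across a period the outer electron is held more tightly (higher IE₁); down a group it sits in a higher shell, more shielded, and comes off more easily.
These span different periods and groups, so the two trends combine.
Mg > K: relative to K, both the across-period and down-group shifts push Mg's first ionization energy up.
As > Mg: the two effects oppose for this pair; the across-period effect wins (947 vs 738 kJ/mol).
P > As: they share group 15; the group trend gives P the larger value.
For reference (kJ/mol): Mg 738, P 1012, K 419, As 947.
So from highest to lowest: P > As > Mg > K.

P > As > Mg > K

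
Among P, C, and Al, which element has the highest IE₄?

Al

The fourth ionization energy removes an electron from the +3 ion. For each element: P³⁺ still has 2 valence electrons; C³⁺ still has 1 valence electron; Al³⁺ is the bare [Ne] core.
Pulling an electron out of a noble-gas core costs far more than removing a remaining valence electron, so Al sits at the high end of IE_4.
Valence configurations: P³⁺ [Ne]3s², C³⁺ [He]2s¹.
The numbers (kJ/mol): P 4964, C 6223, Al 11577.
Overall IE_4 order: P < C < Al.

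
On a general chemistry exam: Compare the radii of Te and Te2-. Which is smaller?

Forming Te2- adds 2 electrons to Te. More electron–electron repulsion in the same shell, with unchanged nuclear charge, lets the cloud expand.
An anion is larger than its parent atom: Te2- > Te.

Te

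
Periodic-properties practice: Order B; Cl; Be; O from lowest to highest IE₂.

Be, Cl, B, O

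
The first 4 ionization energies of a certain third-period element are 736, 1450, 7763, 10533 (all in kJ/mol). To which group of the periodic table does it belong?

Look for the largest jump between consecutive ionization energies: IE3/IE2 ≈ 5.4, far larger than any earlier ratio.
That jump marks the point where a core electron is being removed. So the atom has 2 valence electrons.
A main-group element with 2 valence electrons is in group 2.

Group 2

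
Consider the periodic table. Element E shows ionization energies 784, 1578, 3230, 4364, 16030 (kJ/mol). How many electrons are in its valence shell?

Look for the largest jump between consecutive ionization energies: IE5/IE4 ≈ 3.7, far larger than any earlier ratio.
That jump marks the point where a core electron is being removed. So the atom has 4 valence electrons.

4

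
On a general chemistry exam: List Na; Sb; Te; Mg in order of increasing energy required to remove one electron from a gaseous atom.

Na is in period 3, group 1; Mg is in period 3, group 2; Sb is in period 5, group 15; Te is in period 5, group 16.
Removing the outermost electron gets harder across a period and easier down a group.
Here both period and group differ, so the two effects have to be weighed against each other.
Mg > Na: both are in period 3; the period trend gives Mg the larger value.
Sb > Mg: the two effects oppose for this pair; the across-period effect wins (831 vs 738 kJ/mol).
Te > Sb: both are in period 5; the period trend gives Te the larger value.
Approximate values (kJ/mol): Na 496, Mg 738, Sb 831, Te 869.
So from lowest to highest: Na < Mg < Sb < Te.

Na < Mg < Sb < Te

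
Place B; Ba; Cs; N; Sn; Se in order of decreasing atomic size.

Radius decreases left→right (rising Z_eff, same n) and increases top→bottom (higher n).
These span different periods and groups, so the two trends combine.
B > N: B lies to the left of N in period 2, so the across-period effect alone puts B larger.
Se > B: the two effects oppose for this pair; the down-group effect wins (116 vs 85 pm).
Sn > Se: relative to Se, both the across-period and down-group shifts push Sn's atomic radius up.
Ba > Sn: both effects reinforce here, so Ba is clearly the larger of the two.
Cs > Ba: both are in period 6; the period trend gives Cs the larger value.
Tabulated atomic radius (pm): B 85, N 71, Se 116, Sn 140, Cs 232, Ba 196.
So from largest to smallest: Cs > Ba > Sn > Se > B > N.

Cs > Ba > Sn > Se > B > N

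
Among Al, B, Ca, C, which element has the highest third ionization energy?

The third ionization energy removes an electron from the +2 ion. For each element: Al²⁺ still has 1 valence electron; B²⁺ still has 1 valence electron; Ca²⁺ is the bare [Ar] core; C²⁺ still has 2 valence electrons.
Core electrons are held far more tightly than valence electrons, so Ca tops the IE_3 order.
Valence configurations: Al²⁺ [Ne]3s¹, B²⁺ [He]2s¹, C²⁺ [He]2s².
Approximate IE_3 values (kJ/mol): Al 2745, B 3660, Ca 4912, C 4620.
Hence IE_3: Al < B < C < Ca.

Ca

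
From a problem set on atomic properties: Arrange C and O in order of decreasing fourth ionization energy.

O > C

IE_4 is the cost of taking one more electron from the +3 cation: C³⁺ still has 1 valence electron; O³⁺ still has 3 valence electrons.
All are still removing valence electrons, so compare the +3 ions as you would atoms: IE_4 generally rises across a period (higher Z_eff) and falls down a group (larger shell), subject to the usual subshell exceptions.
Valence configurations: C³⁺ [He]2s¹, O³⁺ [He]2s²2p¹.
The numbers (kJ/mol): C 6223, O 7469.
Overall IE_4 order: C < O.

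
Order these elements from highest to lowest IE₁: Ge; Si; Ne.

Ne is in period 2, group 18; Si is in period 3, group 14; Ge is in period 4, group 14.
First ionization energy rises across a period (greater Z_eff holds electrons more tightly) and falls down a group (valence electrons are farther from the nucleus).
Here both period and group differ, so the two effects have to be weighed against each other.
Si > Ge: Si sits above Ge in group 14, so the down-group effect alone puts Si higher.
Ne > Si: both effects reinforce here, so Ne is clearly the higher of the two.
For reference (kJ/mol): Ne 2081, Si 786, Ge 762.
So from highest to lowest: Ne > Si > Ge.

Ne, Si, Ge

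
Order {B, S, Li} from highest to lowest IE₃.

Li > B > S

Consider each +2 ion: B²⁺ still has 1 valence electron; S²⁺ still has 4 valence electrons; Li²⁺ is already 1 electron into the core.
Core electrons are held far more tightly than valence electrons, so Li tops the IE_3 order.
Valence configurations: B²⁺ [He]2s¹, S²⁺ [Ne]3s²3p².
Approximate IE_3 values (kJ/mol): B 3660, S 3357, Li 11815.
Hence IE_3: S < B < Li.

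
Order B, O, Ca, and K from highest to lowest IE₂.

O, K, B, Ca

IE_2 is the cost of taking one more electron from the +1 cation: B⁺ still has 2 valence electrons; O⁺ still has 5 valence electrons; Ca⁺ still has 1 valence electron; K⁺ is the bare [Ar] core.
Usually core removal costs more than valence removal, but here the competition is close: a tightly held n=2 valence electron can cost more to remove than an n=3 core electron, so the actual values have to decide it.
Valence configurations: B⁺ [He]2s², O⁺ [He]2s²2p³, Ca⁺ [Ar]4s¹.
Tabulated IE_2 (kJ/mol): B 2427, O 3388, Ca 1145, K 3052.
Hence IE_2: Ca < B < K < O.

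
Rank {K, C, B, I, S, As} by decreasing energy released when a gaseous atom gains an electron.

B is in period 2, group 13; C is in period 2, group 14; S is in period 3, group 16; K is in period 4, group 1; As is in period 4, group 15; I is in period 5, group 17.
EA tends to increase across a period and decrease down a group, though the pattern is less regular than for IE or radius.
These span different periods and groups, so the two trends combine.
K > B: this pair runs against the simple trend — see the exception note.
As > K: both are in period 4; the period trend gives As the larger value.
C > As: period and group pull opposite ways; the down-group shift dominates (122 vs 78 kJ/mol).
S > C: period and group pull opposite ways; the across-period shift dominates (200 vs 122 kJ/mol).
I > S: the two effects oppose for this pair; the across-period effect wins (295 vs 200 kJ/mol).
Note the exception: K has a higher electron affinity than B, contrary to the simple trend — B's ns²np¹ configuration gives only a small electron affinity — the sparsely filled np subshell binds an added electron weakly.
Approximate values (kJ/mol): B 27, C 122, S 200, K 48, As 78, I 295.
So from highest to lowest: I > S > C > As > K > B.

I, S, C, As, K, B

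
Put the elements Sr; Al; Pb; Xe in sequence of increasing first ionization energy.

Removing the outermost electron gets harder across a period and easier down a group.
Here both period and group differ, so the two effects have to be weighed against each other.
Al > Sr: both effects reinforce here, so Al is clearly the higher of the two.
Pb > Al: the two effects oppose for this pair; the across-period effect wins (716 vs 578 kJ/mol).
Xe > Pb: both effects reinforce here, so Xe is clearly the higher of the two.
For reference (kJ/mol): Al 578, Sr 550, Xe 1170, Pb 716.
So from lowest to highest: Sr < Al < Pb < Xe.

Sr < Al < Pb < Xe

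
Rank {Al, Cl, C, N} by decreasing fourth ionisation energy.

Al, N, C, Cl

The fourth ionization energy removes an electron from the +3 ion. For each element: Al³⁺ is the bare [Ne] core; Cl³⁺ still has 4 valence electrons; C³⁺ still has 1 valence electron; N³⁺ still has 2 valence electrons.
Breaking into a closed-shell core is much more expensive than removing a leftover valence electron — Al has the largest IE_4 here.
Valence configurations: Cl³⁺ [Ne]3s²3p², C³⁺ [He]2s¹, N³⁺ [He]2s².
Approximate IE_4 values (kJ/mol): Al 11577, Cl 5159, C 6223, N 7475.
So the fourth ionization energies run Cl < C < N < Al.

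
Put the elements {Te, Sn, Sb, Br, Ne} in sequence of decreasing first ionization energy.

Ne is in period 2, group 18; Br is in period 4, group 17; Sn is in period 5, group 14; Sb is in period 5, group 15; Te is in period 5, group 16.
First ionization energy rises across a period (greater Z_eff holds electrons more tightly) and falls down a group (valence electrons are farther from the nucleus).
Here both period and group differ, so the two effects have to be weighed against each other.
Sb > Sn: Sb lies to the right of Sn in period 5, so the across-period effect alone puts Sb higher.
Te > Sb: both are in period 5; the period trend gives Te the larger value.
Br > Te: relative to Te, both the across-period and down-group shifts push Br's first ionization energy up.
Ne > Br: relative to Br, both the across-period and down-group shifts push Ne's first ionization energy up.
Approximate values (kJ/mol): Ne 2081, Br 1140, Sn 709, Sb 831, Te 869.
So from highest to lowest: Ne > Br > Te > Sb > Sn.

Ne, Br, Te, Sb, Sn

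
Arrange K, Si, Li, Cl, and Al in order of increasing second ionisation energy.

After 1 electron has been removed, what remains? K⁺ is the bare [Ar] core; Si⁺ still has 3 valence electrons; Li⁺ is the bare [He] core; Cl⁺ still has 6 valence electrons; Al⁺ still has 2 valence electrons.
Pulling an electron out of a noble-gas core costs far more than removing a remaining valence electron, so K and Li sit at the high end of IE_2.
Valence configurations: Si⁺ [Ne]3s²3p¹, Cl⁺ [Ne]3s²3p⁴, Al⁺ [Ne]3s².
Si⁺ loses a lone 3p electron whereas Al⁺ must break into a filled 3s² pair, so IE_2(Al) > IE_2(Si) even though Si has the higher nuclear charge.
Tabulated IE_2 (kJ/mol): K 3052, Si 1577, Li 7298, Cl 2298, Al 1817.
So the second ionization energies run Si < Al < Cl < K < Li.

Si < Al < Cl < K < Li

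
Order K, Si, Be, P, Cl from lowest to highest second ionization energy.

Si < Be < P < Cl < K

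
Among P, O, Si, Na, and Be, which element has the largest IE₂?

Na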